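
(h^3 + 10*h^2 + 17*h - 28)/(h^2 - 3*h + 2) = (h^2 + 11*h + 28)/(h - 2)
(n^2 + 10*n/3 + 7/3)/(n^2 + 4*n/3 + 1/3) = (3*n + 7)/(3*n + 1)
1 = 1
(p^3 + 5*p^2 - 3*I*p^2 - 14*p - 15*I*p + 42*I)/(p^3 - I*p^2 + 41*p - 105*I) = (p^2 + 5*p - 14)/(p^2 + 2*I*p + 35)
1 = 1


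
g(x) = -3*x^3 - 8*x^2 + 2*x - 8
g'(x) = -9*x^2 - 16*x + 2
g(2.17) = -71.99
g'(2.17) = -75.10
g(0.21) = -7.96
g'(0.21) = -1.76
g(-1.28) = -17.38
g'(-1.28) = 7.73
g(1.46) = -31.47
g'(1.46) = -40.54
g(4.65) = -473.31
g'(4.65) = -267.00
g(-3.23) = 3.17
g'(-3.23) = -40.22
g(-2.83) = -9.74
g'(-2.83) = -24.80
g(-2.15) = -19.46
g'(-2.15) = -5.20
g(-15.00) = 8287.00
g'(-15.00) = -1783.00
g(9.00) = -2825.00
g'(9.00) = -871.00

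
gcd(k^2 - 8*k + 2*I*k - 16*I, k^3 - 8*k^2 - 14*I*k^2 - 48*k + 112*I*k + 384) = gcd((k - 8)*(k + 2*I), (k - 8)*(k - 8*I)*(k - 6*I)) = k - 8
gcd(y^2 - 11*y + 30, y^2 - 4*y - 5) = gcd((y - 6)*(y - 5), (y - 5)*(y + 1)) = y - 5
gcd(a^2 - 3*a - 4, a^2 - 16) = a - 4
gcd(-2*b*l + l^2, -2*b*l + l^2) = 2*b*l - l^2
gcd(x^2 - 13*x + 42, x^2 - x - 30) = x - 6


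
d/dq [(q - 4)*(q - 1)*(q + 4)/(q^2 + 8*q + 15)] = (q^4 + 16*q^3 + 53*q^2 - 62*q - 368)/(q^4 + 16*q^3 + 94*q^2 + 240*q + 225)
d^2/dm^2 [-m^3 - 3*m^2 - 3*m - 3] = -6*m - 6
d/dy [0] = 0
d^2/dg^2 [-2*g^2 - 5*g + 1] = -4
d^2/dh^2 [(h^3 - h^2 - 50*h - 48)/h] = 2 - 96/h^3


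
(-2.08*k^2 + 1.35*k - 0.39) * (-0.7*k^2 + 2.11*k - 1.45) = 1.456*k^4 - 5.3338*k^3 + 6.1375*k^2 - 2.7804*k + 0.5655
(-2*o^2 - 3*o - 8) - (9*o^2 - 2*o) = -11*o^2 - o - 8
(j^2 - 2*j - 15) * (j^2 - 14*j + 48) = j^4 - 16*j^3 + 61*j^2 + 114*j - 720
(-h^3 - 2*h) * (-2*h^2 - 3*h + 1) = 2*h^5 + 3*h^4 + 3*h^3 + 6*h^2 - 2*h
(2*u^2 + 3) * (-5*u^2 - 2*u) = -10*u^4 - 4*u^3 - 15*u^2 - 6*u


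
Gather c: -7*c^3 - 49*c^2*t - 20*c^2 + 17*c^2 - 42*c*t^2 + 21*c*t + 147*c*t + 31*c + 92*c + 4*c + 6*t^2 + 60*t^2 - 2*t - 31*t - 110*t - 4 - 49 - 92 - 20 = -7*c^3 + c^2*(-49*t - 3) + c*(-42*t^2 + 168*t + 127) + 66*t^2 - 143*t - 165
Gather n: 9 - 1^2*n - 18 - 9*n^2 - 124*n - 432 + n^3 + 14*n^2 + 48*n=n^3 + 5*n^2 - 77*n - 441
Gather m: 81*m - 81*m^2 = -81*m^2 + 81*m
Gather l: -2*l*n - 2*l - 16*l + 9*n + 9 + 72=l*(-2*n - 18) + 9*n + 81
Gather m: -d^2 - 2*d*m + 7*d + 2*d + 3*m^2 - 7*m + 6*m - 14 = -d^2 + 9*d + 3*m^2 + m*(-2*d - 1) - 14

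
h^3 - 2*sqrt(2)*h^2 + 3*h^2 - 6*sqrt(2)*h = h*(h + 3)*(h - 2*sqrt(2))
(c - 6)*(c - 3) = c^2 - 9*c + 18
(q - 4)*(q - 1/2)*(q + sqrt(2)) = q^3 - 9*q^2/2 + sqrt(2)*q^2 - 9*sqrt(2)*q/2 + 2*q + 2*sqrt(2)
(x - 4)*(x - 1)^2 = x^3 - 6*x^2 + 9*x - 4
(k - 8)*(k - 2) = k^2 - 10*k + 16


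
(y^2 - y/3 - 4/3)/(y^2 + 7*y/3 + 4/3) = (3*y - 4)/(3*y + 4)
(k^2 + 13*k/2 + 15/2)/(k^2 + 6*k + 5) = (k + 3/2)/(k + 1)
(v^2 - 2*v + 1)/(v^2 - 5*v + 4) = (v - 1)/(v - 4)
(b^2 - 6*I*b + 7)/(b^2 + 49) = (b + I)/(b + 7*I)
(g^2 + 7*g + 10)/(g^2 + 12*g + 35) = (g + 2)/(g + 7)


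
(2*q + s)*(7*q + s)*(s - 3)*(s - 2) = 14*q^2*s^2 - 70*q^2*s + 84*q^2 + 9*q*s^3 - 45*q*s^2 + 54*q*s + s^4 - 5*s^3 + 6*s^2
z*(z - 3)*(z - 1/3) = z^3 - 10*z^2/3 + z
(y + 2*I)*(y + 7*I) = y^2 + 9*I*y - 14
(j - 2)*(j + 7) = j^2 + 5*j - 14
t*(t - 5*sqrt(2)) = t^2 - 5*sqrt(2)*t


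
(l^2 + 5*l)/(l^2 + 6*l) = (l + 5)/(l + 6)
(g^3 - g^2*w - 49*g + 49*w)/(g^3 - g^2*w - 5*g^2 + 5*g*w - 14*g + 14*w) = (g + 7)/(g + 2)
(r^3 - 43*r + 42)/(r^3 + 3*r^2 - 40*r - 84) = (r - 1)/(r + 2)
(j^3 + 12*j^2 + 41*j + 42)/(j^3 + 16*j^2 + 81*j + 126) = (j + 2)/(j + 6)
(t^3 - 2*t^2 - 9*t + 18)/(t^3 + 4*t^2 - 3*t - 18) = (t - 3)/(t + 3)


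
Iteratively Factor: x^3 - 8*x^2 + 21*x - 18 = (x - 3)*(x^2 - 5*x + 6) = (x - 3)^2*(x - 2)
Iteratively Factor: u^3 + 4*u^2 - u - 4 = (u - 1)*(u^2 + 5*u + 4) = (u - 1)*(u + 4)*(u + 1)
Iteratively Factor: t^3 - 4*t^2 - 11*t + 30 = (t - 2)*(t^2 - 2*t - 15) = (t - 2)*(t + 3)*(t - 5)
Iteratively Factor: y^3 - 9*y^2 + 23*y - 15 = (y - 1)*(y^2 - 8*y + 15) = (y - 3)*(y - 1)*(y - 5)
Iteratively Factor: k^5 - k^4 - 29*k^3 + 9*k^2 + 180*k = (k)*(k^4 - k^3 - 29*k^2 + 9*k + 180) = k*(k + 3)*(k^3 - 4*k^2 - 17*k + 60) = k*(k - 5)*(k + 3)*(k^2 + k - 12) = k*(k - 5)*(k + 3)*(k + 4)*(k - 3)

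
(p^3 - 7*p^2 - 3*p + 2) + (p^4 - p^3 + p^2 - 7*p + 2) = p^4 - 6*p^2 - 10*p + 4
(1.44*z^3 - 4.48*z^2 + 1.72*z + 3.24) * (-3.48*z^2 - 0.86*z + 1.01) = -5.0112*z^5 + 14.352*z^4 - 0.6784*z^3 - 17.2792*z^2 - 1.0492*z + 3.2724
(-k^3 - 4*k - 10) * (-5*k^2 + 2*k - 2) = 5*k^5 - 2*k^4 + 22*k^3 + 42*k^2 - 12*k + 20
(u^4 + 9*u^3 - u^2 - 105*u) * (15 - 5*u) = -5*u^5 - 30*u^4 + 140*u^3 + 510*u^2 - 1575*u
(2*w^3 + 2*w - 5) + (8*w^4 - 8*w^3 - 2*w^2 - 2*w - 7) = 8*w^4 - 6*w^3 - 2*w^2 - 12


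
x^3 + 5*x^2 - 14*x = x*(x - 2)*(x + 7)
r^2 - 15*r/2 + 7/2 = (r - 7)*(r - 1/2)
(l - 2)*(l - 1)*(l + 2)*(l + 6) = l^4 + 5*l^3 - 10*l^2 - 20*l + 24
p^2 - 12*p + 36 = (p - 6)^2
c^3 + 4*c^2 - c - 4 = (c - 1)*(c + 1)*(c + 4)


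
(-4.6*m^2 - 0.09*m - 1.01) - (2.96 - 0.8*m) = -4.6*m^2 + 0.71*m - 3.97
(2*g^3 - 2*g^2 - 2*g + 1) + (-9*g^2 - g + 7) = 2*g^3 - 11*g^2 - 3*g + 8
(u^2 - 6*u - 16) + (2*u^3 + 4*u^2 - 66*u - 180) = 2*u^3 + 5*u^2 - 72*u - 196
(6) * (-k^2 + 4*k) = -6*k^2 + 24*k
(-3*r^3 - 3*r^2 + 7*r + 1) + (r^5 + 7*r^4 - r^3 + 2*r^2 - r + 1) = r^5 + 7*r^4 - 4*r^3 - r^2 + 6*r + 2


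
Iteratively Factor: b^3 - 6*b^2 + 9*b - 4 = (b - 1)*(b^2 - 5*b + 4) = (b - 1)^2*(b - 4)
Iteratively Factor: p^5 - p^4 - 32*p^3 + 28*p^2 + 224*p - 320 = (p + 4)*(p^4 - 5*p^3 - 12*p^2 + 76*p - 80) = (p + 4)^2*(p^3 - 9*p^2 + 24*p - 20) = (p - 2)*(p + 4)^2*(p^2 - 7*p + 10) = (p - 5)*(p - 2)*(p + 4)^2*(p - 2)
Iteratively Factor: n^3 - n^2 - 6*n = (n)*(n^2 - n - 6) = n*(n - 3)*(n + 2)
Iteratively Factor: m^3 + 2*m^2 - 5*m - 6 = (m - 2)*(m^2 + 4*m + 3) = (m - 2)*(m + 3)*(m + 1)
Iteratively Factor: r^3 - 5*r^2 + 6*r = (r - 3)*(r^2 - 2*r) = r*(r - 3)*(r - 2)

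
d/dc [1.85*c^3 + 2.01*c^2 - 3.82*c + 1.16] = 5.55*c^2 + 4.02*c - 3.82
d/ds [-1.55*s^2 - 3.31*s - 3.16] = -3.1*s - 3.31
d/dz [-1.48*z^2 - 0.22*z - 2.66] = -2.96*z - 0.22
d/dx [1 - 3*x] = -3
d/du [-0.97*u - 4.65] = -0.970000000000000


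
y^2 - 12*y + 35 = (y - 7)*(y - 5)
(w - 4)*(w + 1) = w^2 - 3*w - 4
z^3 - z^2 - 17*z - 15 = (z - 5)*(z + 1)*(z + 3)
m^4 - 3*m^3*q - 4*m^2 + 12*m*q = m*(m - 2)*(m + 2)*(m - 3*q)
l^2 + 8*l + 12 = (l + 2)*(l + 6)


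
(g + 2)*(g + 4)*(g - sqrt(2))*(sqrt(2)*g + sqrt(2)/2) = sqrt(2)*g^4 - 2*g^3 + 13*sqrt(2)*g^3/2 - 13*g^2 + 11*sqrt(2)*g^2 - 22*g + 4*sqrt(2)*g - 8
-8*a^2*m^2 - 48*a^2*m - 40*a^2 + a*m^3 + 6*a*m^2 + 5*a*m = (-8*a + m)*(m + 5)*(a*m + a)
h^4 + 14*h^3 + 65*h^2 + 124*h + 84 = (h + 2)^2*(h + 3)*(h + 7)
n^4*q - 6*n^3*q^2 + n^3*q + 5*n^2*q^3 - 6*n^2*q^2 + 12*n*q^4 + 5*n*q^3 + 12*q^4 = (n - 4*q)*(n - 3*q)*(n + q)*(n*q + q)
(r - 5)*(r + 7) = r^2 + 2*r - 35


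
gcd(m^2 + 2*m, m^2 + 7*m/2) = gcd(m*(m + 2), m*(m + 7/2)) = m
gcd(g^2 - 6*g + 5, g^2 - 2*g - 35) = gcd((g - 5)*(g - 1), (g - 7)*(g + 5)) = 1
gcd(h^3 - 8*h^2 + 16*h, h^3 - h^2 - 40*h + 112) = h^2 - 8*h + 16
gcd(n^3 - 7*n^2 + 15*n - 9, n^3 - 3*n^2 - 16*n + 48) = n - 3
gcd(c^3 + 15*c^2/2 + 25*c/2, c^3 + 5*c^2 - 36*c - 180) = c + 5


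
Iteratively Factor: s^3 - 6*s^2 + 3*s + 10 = (s - 2)*(s^2 - 4*s - 5) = (s - 2)*(s + 1)*(s - 5)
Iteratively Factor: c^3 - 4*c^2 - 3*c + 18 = (c - 3)*(c^2 - c - 6) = (c - 3)^2*(c + 2)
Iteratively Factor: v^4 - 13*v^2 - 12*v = (v + 1)*(v^3 - v^2 - 12*v) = (v - 4)*(v + 1)*(v^2 + 3*v) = v*(v - 4)*(v + 1)*(v + 3)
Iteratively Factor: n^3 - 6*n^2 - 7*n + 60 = (n - 5)*(n^2 - n - 12) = (n - 5)*(n - 4)*(n + 3)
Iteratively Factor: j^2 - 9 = (j + 3)*(j - 3)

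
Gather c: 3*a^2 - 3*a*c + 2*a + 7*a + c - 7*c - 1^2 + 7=3*a^2 + 9*a + c*(-3*a - 6) + 6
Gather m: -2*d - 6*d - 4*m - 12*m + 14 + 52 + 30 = -8*d - 16*m + 96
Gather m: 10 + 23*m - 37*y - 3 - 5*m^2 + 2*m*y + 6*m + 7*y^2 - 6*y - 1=-5*m^2 + m*(2*y + 29) + 7*y^2 - 43*y + 6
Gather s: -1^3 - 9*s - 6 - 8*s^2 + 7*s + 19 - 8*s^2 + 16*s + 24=-16*s^2 + 14*s + 36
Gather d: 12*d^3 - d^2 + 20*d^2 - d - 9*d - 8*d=12*d^3 + 19*d^2 - 18*d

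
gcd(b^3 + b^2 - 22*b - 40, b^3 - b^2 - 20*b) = b^2 - b - 20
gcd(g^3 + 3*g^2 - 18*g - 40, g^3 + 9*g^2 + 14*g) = g + 2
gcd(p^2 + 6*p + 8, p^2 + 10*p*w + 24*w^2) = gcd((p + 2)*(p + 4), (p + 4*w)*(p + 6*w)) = 1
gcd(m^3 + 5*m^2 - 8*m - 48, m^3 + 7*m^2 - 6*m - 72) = m^2 + m - 12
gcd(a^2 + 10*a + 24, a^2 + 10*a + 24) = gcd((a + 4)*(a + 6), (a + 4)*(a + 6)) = a^2 + 10*a + 24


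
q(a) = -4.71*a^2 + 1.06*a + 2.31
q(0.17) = 2.35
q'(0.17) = -0.54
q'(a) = 1.06 - 9.42*a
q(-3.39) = -55.41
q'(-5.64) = 54.19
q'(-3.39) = 32.99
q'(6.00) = -55.46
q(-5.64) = -153.49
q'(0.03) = 0.78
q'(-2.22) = 21.97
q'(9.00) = -83.72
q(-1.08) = -4.33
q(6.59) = -195.25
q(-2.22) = -23.26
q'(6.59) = -61.02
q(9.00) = -369.66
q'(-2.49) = 24.52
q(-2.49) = -29.53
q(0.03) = 2.34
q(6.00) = -160.89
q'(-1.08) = 11.23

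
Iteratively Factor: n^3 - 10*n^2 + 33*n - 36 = (n - 3)*(n^2 - 7*n + 12) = (n - 3)^2*(n - 4)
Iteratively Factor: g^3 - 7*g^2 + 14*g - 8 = (g - 2)*(g^2 - 5*g + 4) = (g - 2)*(g - 1)*(g - 4)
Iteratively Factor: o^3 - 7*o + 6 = (o - 1)*(o^2 + o - 6) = (o - 2)*(o - 1)*(o + 3)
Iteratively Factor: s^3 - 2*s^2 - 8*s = (s - 4)*(s^2 + 2*s) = (s - 4)*(s + 2)*(s)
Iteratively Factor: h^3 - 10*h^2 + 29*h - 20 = (h - 1)*(h^2 - 9*h + 20) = (h - 5)*(h - 1)*(h - 4)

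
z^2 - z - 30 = (z - 6)*(z + 5)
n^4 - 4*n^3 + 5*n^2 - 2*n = n*(n - 2)*(n - 1)^2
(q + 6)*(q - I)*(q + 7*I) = q^3 + 6*q^2 + 6*I*q^2 + 7*q + 36*I*q + 42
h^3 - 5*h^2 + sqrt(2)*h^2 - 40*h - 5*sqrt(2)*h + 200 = (h - 5)*(h - 4*sqrt(2))*(h + 5*sqrt(2))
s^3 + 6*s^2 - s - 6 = (s - 1)*(s + 1)*(s + 6)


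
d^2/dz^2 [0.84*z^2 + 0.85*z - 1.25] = 1.68000000000000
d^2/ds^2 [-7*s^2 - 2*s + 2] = -14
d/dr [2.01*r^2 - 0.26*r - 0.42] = 4.02*r - 0.26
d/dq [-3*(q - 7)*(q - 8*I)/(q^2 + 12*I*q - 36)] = (q*(-21 - 60*I) - 144 + 462*I)/(q^3 + 18*I*q^2 - 108*q - 216*I)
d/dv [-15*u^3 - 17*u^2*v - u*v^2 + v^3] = -17*u^2 - 2*u*v + 3*v^2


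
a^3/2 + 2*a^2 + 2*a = a*(a/2 + 1)*(a + 2)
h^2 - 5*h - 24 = (h - 8)*(h + 3)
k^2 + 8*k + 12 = (k + 2)*(k + 6)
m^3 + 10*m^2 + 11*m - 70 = (m - 2)*(m + 5)*(m + 7)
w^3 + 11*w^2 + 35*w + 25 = (w + 1)*(w + 5)^2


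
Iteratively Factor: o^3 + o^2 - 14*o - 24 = (o + 3)*(o^2 - 2*o - 8) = (o - 4)*(o + 3)*(o + 2)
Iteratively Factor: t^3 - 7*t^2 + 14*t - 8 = (t - 2)*(t^2 - 5*t + 4) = (t - 2)*(t - 1)*(t - 4)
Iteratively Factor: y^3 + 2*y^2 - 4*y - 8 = (y - 2)*(y^2 + 4*y + 4) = (y - 2)*(y + 2)*(y + 2)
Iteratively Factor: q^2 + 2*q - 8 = (q - 2)*(q + 4)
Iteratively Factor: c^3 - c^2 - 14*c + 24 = (c + 4)*(c^2 - 5*c + 6) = (c - 2)*(c + 4)*(c - 3)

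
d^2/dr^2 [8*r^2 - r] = 16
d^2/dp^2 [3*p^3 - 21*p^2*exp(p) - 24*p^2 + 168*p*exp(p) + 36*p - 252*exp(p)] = -21*p^2*exp(p) + 84*p*exp(p) + 18*p + 42*exp(p) - 48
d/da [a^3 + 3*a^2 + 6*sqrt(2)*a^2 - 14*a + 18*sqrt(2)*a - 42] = 3*a^2 + 6*a + 12*sqrt(2)*a - 14 + 18*sqrt(2)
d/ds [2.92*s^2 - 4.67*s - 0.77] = 5.84*s - 4.67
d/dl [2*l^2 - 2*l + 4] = 4*l - 2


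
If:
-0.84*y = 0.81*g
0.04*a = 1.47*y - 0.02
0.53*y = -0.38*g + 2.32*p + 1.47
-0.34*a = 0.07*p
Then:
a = 0.13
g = -0.02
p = -0.63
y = 0.02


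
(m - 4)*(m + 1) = m^2 - 3*m - 4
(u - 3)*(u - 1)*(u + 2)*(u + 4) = u^4 + 2*u^3 - 13*u^2 - 14*u + 24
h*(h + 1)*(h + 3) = h^3 + 4*h^2 + 3*h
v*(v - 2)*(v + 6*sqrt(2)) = v^3 - 2*v^2 + 6*sqrt(2)*v^2 - 12*sqrt(2)*v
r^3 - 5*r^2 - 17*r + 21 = (r - 7)*(r - 1)*(r + 3)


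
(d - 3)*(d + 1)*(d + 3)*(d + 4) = d^4 + 5*d^3 - 5*d^2 - 45*d - 36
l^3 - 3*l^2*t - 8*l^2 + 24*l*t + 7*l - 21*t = (l - 7)*(l - 1)*(l - 3*t)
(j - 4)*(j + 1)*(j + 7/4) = j^3 - 5*j^2/4 - 37*j/4 - 7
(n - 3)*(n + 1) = n^2 - 2*n - 3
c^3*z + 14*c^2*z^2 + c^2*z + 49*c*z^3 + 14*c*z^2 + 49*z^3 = (c + 7*z)^2*(c*z + z)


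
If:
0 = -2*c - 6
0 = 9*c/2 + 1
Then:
No Solution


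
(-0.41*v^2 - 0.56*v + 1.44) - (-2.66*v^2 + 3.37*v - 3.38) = 2.25*v^2 - 3.93*v + 4.82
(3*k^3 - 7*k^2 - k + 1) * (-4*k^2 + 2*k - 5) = -12*k^5 + 34*k^4 - 25*k^3 + 29*k^2 + 7*k - 5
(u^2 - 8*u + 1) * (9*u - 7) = 9*u^3 - 79*u^2 + 65*u - 7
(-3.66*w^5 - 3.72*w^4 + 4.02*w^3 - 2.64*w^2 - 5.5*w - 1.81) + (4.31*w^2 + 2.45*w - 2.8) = -3.66*w^5 - 3.72*w^4 + 4.02*w^3 + 1.67*w^2 - 3.05*w - 4.61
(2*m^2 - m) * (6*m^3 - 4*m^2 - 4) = 12*m^5 - 14*m^4 + 4*m^3 - 8*m^2 + 4*m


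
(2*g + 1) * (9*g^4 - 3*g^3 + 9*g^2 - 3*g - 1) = 18*g^5 + 3*g^4 + 15*g^3 + 3*g^2 - 5*g - 1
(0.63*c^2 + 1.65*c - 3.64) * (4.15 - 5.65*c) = -3.5595*c^3 - 6.708*c^2 + 27.4135*c - 15.106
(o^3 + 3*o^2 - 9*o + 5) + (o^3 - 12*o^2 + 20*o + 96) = 2*o^3 - 9*o^2 + 11*o + 101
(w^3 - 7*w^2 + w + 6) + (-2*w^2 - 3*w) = w^3 - 9*w^2 - 2*w + 6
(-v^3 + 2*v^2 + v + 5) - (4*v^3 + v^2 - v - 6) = -5*v^3 + v^2 + 2*v + 11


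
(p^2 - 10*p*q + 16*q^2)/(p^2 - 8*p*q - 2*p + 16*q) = (p - 2*q)/(p - 2)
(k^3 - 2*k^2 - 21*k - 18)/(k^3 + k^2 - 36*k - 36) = (k + 3)/(k + 6)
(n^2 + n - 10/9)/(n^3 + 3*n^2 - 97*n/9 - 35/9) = (9*n^2 + 9*n - 10)/(9*n^3 + 27*n^2 - 97*n - 35)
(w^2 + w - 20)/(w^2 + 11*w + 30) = (w - 4)/(w + 6)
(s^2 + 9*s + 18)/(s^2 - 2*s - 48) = (s + 3)/(s - 8)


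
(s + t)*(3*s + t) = 3*s^2 + 4*s*t + t^2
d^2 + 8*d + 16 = (d + 4)^2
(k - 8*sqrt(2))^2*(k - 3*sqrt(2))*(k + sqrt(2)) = k^4 - 18*sqrt(2)*k^3 + 186*k^2 - 160*sqrt(2)*k - 768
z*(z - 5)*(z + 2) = z^3 - 3*z^2 - 10*z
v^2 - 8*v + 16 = (v - 4)^2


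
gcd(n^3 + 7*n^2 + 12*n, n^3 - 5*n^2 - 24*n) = n^2 + 3*n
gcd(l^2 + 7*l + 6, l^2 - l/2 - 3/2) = l + 1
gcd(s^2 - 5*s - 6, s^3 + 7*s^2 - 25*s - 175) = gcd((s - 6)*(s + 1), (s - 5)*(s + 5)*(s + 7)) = 1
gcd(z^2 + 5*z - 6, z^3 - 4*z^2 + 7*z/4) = 1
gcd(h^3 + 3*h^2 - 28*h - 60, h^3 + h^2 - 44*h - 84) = h^2 + 8*h + 12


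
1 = 1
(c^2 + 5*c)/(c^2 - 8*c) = (c + 5)/(c - 8)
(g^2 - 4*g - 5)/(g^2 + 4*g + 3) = (g - 5)/(g + 3)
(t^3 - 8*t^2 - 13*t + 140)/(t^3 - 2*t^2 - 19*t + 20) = (t - 7)/(t - 1)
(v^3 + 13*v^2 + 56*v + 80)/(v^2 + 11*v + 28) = (v^2 + 9*v + 20)/(v + 7)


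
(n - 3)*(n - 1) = n^2 - 4*n + 3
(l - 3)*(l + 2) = l^2 - l - 6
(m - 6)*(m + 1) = m^2 - 5*m - 6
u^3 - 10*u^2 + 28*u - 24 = (u - 6)*(u - 2)^2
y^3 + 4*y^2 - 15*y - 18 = (y - 3)*(y + 1)*(y + 6)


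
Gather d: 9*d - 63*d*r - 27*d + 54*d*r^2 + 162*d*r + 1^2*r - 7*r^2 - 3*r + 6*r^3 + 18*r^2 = d*(54*r^2 + 99*r - 18) + 6*r^3 + 11*r^2 - 2*r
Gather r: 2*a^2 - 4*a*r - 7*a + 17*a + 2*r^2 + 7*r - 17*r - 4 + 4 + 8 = 2*a^2 + 10*a + 2*r^2 + r*(-4*a - 10) + 8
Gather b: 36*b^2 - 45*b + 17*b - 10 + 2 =36*b^2 - 28*b - 8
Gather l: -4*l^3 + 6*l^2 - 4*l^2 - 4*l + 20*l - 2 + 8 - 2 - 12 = -4*l^3 + 2*l^2 + 16*l - 8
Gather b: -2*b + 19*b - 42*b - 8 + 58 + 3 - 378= -25*b - 325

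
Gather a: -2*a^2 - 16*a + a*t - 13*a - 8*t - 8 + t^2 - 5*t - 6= -2*a^2 + a*(t - 29) + t^2 - 13*t - 14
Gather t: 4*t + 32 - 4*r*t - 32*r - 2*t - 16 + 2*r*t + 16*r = -16*r + t*(2 - 2*r) + 16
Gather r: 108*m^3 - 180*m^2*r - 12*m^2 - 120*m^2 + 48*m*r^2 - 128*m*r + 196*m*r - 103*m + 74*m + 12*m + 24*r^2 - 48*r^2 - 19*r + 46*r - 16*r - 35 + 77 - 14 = 108*m^3 - 132*m^2 - 17*m + r^2*(48*m - 24) + r*(-180*m^2 + 68*m + 11) + 28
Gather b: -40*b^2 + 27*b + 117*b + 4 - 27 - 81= -40*b^2 + 144*b - 104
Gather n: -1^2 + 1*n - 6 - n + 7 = 0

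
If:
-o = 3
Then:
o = -3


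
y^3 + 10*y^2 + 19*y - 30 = (y - 1)*(y + 5)*(y + 6)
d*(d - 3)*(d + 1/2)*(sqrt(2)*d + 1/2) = sqrt(2)*d^4 - 5*sqrt(2)*d^3/2 + d^3/2 - 3*sqrt(2)*d^2/2 - 5*d^2/4 - 3*d/4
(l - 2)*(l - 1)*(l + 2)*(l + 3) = l^4 + 2*l^3 - 7*l^2 - 8*l + 12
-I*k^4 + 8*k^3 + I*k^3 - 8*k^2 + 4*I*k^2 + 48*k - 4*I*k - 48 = (k - 2*I)*(k + 4*I)*(k + 6*I)*(-I*k + I)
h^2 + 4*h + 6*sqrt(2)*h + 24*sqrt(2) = (h + 4)*(h + 6*sqrt(2))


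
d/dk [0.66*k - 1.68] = 0.660000000000000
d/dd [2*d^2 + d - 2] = 4*d + 1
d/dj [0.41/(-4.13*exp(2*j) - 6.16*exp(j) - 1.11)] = (3.3866*exp(j) + 2.5256)*exp(j)/(4.13*exp(2*j) + 6.16*exp(j) + 1.11)^2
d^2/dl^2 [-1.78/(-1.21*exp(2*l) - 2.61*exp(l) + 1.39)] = (1.78*(2.42*exp(l) + 2.61)*(4.84*exp(l) + 5.22)*exp(l) - (8.6152*exp(l) + 4.6458)*(1.21*exp(2*l) + 2.61*exp(l) - 1.39))*exp(l)/(1.21*exp(2*l) + 2.61*exp(l) - 1.39)^3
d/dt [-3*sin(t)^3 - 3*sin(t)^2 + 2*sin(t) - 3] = (-9*sin(t)^2 - 6*sin(t) + 2)*cos(t)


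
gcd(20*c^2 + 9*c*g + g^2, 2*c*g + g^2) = 1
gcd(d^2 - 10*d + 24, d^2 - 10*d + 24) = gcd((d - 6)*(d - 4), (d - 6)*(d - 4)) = d^2 - 10*d + 24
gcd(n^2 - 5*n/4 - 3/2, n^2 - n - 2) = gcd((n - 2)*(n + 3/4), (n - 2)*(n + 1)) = n - 2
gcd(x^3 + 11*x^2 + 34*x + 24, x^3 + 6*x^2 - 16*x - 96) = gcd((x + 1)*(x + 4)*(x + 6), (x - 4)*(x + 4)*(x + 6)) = x^2 + 10*x + 24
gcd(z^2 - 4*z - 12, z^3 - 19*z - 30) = z + 2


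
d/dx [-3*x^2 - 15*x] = -6*x - 15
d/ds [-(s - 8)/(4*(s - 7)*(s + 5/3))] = 3*(3*s^2 - 48*s + 163)/(4*(9*s^4 - 96*s^3 + 46*s^2 + 1120*s + 1225))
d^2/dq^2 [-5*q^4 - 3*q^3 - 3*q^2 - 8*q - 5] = -60*q^2 - 18*q - 6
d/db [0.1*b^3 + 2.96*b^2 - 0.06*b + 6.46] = 0.3*b^2 + 5.92*b - 0.06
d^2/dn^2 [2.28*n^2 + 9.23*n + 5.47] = 4.56000000000000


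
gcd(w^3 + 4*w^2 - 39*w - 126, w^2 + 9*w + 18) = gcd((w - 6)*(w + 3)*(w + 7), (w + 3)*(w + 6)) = w + 3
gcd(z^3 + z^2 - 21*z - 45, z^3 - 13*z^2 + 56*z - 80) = z - 5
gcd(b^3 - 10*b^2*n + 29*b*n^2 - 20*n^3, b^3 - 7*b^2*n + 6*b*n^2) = b - n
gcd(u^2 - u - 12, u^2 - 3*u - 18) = u + 3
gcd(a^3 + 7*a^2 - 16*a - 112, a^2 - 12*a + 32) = a - 4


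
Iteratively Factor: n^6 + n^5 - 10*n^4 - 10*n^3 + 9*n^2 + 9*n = (n + 1)*(n^5 - 10*n^3 + 9*n) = (n + 1)^2*(n^4 - n^3 - 9*n^2 + 9*n) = n*(n + 1)^2*(n^3 - n^2 - 9*n + 9) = n*(n - 1)*(n + 1)^2*(n^2 - 9) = n*(n - 1)*(n + 1)^2*(n + 3)*(n - 3)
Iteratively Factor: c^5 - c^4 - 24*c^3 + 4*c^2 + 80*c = (c - 5)*(c^4 + 4*c^3 - 4*c^2 - 16*c) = (c - 5)*(c + 2)*(c^3 + 2*c^2 - 8*c) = (c - 5)*(c + 2)*(c + 4)*(c^2 - 2*c) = (c - 5)*(c - 2)*(c + 2)*(c + 4)*(c)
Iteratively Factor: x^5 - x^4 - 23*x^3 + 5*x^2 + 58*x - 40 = (x - 5)*(x^4 + 4*x^3 - 3*x^2 - 10*x + 8) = (x - 5)*(x - 1)*(x^3 + 5*x^2 + 2*x - 8) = (x - 5)*(x - 1)*(x + 4)*(x^2 + x - 2) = (x - 5)*(x - 1)^2*(x + 4)*(x + 2)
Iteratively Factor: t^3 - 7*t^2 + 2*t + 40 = (t - 5)*(t^2 - 2*t - 8) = (t - 5)*(t + 2)*(t - 4)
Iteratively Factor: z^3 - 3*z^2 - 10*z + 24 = (z + 3)*(z^2 - 6*z + 8) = (z - 2)*(z + 3)*(z - 4)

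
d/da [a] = 1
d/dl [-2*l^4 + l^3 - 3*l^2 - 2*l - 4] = -8*l^3 + 3*l^2 - 6*l - 2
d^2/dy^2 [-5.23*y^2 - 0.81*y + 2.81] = -10.4600000000000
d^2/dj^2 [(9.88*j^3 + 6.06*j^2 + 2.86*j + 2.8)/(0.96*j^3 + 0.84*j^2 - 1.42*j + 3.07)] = (2.8421709430404e-14*j^7 - 4.76467199999996*j^6 + 96.625152*j^5 - 255.050496*j^4 - 198.73648*j^3 - 464.385984*j^2 + 444.903864*j + 136.016116)/(0.884736*j^9 + 2.322432*j^8 - 1.893888*j^7 + 2.210112*j^6 + 17.655264*j^5 - 13.53024*j^4 + 2.309048*j^3 + 42.321792*j^2 - 40.150074*j + 28.934443)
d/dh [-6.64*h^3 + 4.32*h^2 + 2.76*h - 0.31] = -19.92*h^2 + 8.64*h + 2.76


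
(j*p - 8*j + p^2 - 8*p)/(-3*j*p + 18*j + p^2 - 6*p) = (-j*p + 8*j - p^2 + 8*p)/(3*j*p - 18*j - p^2 + 6*p)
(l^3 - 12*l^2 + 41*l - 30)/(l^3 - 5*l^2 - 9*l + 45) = (l^2 - 7*l + 6)/(l^2 - 9)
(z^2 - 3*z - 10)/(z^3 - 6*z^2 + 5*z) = (z + 2)/(z*(z - 1))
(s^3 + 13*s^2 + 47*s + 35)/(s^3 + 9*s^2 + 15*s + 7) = (s + 5)/(s + 1)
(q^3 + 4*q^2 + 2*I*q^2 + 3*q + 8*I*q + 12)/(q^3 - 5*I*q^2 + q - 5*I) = (q^2 + q*(4 + 3*I) + 12*I)/(q^2 - 4*I*q + 5)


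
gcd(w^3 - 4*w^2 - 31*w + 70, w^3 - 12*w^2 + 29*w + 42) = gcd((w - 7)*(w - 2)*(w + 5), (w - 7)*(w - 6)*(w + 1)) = w - 7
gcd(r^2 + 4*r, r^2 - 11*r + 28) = 1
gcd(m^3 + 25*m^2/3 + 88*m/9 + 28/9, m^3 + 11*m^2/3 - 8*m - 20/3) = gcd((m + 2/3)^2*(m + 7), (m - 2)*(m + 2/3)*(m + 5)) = m + 2/3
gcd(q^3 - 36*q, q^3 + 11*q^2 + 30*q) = q^2 + 6*q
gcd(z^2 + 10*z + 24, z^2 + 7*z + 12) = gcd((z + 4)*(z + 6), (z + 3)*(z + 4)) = z + 4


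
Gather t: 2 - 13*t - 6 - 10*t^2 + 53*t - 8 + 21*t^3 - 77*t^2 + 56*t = 21*t^3 - 87*t^2 + 96*t - 12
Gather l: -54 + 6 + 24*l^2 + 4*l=24*l^2 + 4*l - 48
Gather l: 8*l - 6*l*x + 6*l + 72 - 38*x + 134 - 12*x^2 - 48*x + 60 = l*(14 - 6*x) - 12*x^2 - 86*x + 266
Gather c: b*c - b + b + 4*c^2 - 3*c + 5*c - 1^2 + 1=4*c^2 + c*(b + 2)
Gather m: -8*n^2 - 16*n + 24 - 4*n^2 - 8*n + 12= -12*n^2 - 24*n + 36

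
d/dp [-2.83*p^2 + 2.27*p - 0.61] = 2.27 - 5.66*p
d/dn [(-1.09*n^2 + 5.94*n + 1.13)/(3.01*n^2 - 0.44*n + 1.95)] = (-17.3998*n^2 - 11.0536*n + 12.0802)/(9.0601*n^4 - 2.6488*n^3 + 11.9326*n^2 - 1.716*n + 3.8025)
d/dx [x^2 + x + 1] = 2*x + 1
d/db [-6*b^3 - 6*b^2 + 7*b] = -18*b^2 - 12*b + 7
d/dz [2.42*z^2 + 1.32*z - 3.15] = 4.84*z + 1.32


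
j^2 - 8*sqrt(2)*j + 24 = (j - 6*sqrt(2))*(j - 2*sqrt(2))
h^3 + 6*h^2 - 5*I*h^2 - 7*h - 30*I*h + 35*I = (h - 1)*(h + 7)*(h - 5*I)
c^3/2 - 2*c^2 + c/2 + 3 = (c/2 + 1/2)*(c - 3)*(c - 2)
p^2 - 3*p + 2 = (p - 2)*(p - 1)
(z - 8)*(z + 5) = z^2 - 3*z - 40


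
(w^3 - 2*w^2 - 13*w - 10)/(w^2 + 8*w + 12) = (w^2 - 4*w - 5)/(w + 6)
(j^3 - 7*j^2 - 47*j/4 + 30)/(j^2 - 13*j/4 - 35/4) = (-4*j^3 + 28*j^2 + 47*j - 120)/(-4*j^2 + 13*j + 35)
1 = 1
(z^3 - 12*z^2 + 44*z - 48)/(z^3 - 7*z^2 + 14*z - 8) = (z - 6)/(z - 1)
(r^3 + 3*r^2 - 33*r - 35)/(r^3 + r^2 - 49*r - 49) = (r - 5)/(r - 7)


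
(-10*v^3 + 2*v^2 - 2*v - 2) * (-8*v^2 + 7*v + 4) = 80*v^5 - 86*v^4 - 10*v^3 + 10*v^2 - 22*v - 8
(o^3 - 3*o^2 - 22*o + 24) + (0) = o^3 - 3*o^2 - 22*o + 24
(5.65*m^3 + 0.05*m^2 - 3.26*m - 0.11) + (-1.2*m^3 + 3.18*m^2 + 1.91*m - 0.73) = 4.45*m^3 + 3.23*m^2 - 1.35*m - 0.84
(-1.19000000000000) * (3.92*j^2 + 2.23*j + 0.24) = -4.6648*j^2 - 2.6537*j - 0.2856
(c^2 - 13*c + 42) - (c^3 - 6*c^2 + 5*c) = -c^3 + 7*c^2 - 18*c + 42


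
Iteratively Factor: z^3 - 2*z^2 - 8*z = (z - 4)*(z^2 + 2*z) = (z - 4)*(z + 2)*(z)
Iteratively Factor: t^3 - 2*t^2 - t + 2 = (t + 1)*(t^2 - 3*t + 2) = (t - 1)*(t + 1)*(t - 2)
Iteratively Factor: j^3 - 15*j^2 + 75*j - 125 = (j - 5)*(j^2 - 10*j + 25) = (j - 5)^2*(j - 5)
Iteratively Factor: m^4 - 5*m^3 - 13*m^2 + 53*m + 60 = (m + 3)*(m^3 - 8*m^2 + 11*m + 20) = (m - 5)*(m + 3)*(m^2 - 3*m - 4) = (m - 5)*(m + 1)*(m + 3)*(m - 4)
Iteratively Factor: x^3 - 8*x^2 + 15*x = (x - 3)*(x^2 - 5*x) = x*(x - 3)*(x - 5)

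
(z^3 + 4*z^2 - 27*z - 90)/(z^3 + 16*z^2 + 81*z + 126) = (z - 5)/(z + 7)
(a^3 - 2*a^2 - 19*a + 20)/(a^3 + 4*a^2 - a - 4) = (a - 5)/(a + 1)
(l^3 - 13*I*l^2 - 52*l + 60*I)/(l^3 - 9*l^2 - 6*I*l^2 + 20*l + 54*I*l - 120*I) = (l^2 - 7*I*l - 10)/(l^2 - 9*l + 20)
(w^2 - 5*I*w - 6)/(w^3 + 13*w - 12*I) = (w - 2*I)/(w^2 + 3*I*w + 4)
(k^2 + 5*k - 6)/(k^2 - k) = (k + 6)/k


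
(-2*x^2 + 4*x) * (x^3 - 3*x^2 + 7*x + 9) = -2*x^5 + 10*x^4 - 26*x^3 + 10*x^2 + 36*x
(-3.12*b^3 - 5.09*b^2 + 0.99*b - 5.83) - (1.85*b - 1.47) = -3.12*b^3 - 5.09*b^2 - 0.86*b - 4.36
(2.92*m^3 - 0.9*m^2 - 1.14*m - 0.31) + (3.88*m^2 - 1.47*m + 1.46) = 2.92*m^3 + 2.98*m^2 - 2.61*m + 1.15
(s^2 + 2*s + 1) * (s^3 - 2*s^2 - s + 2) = s^5 - 4*s^3 - 2*s^2 + 3*s + 2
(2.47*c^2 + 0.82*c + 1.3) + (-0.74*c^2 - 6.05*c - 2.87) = 1.73*c^2 - 5.23*c - 1.57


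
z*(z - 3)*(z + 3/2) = z^3 - 3*z^2/2 - 9*z/2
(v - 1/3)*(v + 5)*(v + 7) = v^3 + 35*v^2/3 + 31*v - 35/3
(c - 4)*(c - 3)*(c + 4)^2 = c^4 + c^3 - 28*c^2 - 16*c + 192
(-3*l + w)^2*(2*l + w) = 18*l^3 - 3*l^2*w - 4*l*w^2 + w^3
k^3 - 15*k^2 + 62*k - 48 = (k - 8)*(k - 6)*(k - 1)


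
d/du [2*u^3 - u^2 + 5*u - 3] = 6*u^2 - 2*u + 5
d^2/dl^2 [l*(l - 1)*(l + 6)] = 6*l + 10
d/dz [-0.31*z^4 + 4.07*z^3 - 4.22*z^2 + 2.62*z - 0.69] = -1.24*z^3 + 12.21*z^2 - 8.44*z + 2.62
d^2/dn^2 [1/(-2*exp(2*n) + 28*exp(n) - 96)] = (-4*(exp(n) - 7)^2*exp(n) + (2*exp(n) - 7)*(exp(2*n) - 14*exp(n) + 48))*exp(n)/(exp(2*n) - 14*exp(n) + 48)^3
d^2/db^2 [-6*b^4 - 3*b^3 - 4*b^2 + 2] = -72*b^2 - 18*b - 8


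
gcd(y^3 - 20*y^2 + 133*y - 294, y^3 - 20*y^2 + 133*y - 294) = y^3 - 20*y^2 + 133*y - 294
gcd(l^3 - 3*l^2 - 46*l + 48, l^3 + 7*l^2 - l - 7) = l - 1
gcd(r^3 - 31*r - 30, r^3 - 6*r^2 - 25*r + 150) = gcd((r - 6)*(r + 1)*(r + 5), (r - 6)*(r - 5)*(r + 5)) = r^2 - r - 30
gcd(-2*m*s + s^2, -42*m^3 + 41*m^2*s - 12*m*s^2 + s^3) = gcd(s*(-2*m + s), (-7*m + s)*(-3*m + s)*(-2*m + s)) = -2*m + s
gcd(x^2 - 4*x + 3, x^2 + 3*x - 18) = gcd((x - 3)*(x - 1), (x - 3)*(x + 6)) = x - 3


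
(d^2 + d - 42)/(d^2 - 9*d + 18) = (d + 7)/(d - 3)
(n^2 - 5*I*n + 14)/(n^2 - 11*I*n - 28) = (n + 2*I)/(n - 4*I)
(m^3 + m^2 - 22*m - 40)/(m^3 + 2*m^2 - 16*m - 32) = (m - 5)/(m - 4)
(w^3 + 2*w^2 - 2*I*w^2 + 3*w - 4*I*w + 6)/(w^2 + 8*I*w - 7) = (w^2 + w*(2 - 3*I) - 6*I)/(w + 7*I)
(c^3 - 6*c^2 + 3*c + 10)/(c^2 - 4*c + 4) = (c^2 - 4*c - 5)/(c - 2)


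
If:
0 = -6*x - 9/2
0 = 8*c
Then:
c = 0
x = -3/4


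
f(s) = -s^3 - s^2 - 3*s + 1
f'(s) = -3*s^2 - 2*s - 3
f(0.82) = -2.68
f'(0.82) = -6.66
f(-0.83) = 3.37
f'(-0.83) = -3.41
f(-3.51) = 42.45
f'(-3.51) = -32.94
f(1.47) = -8.75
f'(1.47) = -12.42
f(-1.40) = 5.98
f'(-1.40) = -6.08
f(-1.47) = 6.43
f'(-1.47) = -6.54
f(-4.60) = 90.98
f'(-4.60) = -57.28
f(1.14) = -5.20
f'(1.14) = -9.18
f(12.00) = -1907.00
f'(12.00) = -459.00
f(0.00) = 1.00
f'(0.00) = -3.00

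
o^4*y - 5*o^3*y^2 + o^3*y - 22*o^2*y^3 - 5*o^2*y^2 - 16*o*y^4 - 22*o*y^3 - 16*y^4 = (o - 8*y)*(o + y)*(o + 2*y)*(o*y + y)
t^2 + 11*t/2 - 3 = (t - 1/2)*(t + 6)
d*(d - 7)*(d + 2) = d^3 - 5*d^2 - 14*d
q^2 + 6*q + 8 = (q + 2)*(q + 4)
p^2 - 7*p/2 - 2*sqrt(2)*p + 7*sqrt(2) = (p - 7/2)*(p - 2*sqrt(2))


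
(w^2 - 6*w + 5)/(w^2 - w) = (w - 5)/w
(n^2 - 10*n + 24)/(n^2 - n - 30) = (n - 4)/(n + 5)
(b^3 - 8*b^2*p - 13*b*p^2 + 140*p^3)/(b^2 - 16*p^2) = (-b^2 + 12*b*p - 35*p^2)/(-b + 4*p)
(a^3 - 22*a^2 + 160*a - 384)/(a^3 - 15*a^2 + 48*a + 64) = (a - 6)/(a + 1)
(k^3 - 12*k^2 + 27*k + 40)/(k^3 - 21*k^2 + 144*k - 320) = (k + 1)/(k - 8)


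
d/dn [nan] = 0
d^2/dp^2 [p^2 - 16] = 2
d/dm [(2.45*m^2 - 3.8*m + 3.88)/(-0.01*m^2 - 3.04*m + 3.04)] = (-7.486*m^2 + 14.9736*m + 0.2432)/(0.0001*m^4 + 0.0608*m^3 + 9.1808*m^2 - 18.4832*m + 9.2416)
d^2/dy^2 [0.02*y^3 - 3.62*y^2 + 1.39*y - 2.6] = 0.12*y - 7.24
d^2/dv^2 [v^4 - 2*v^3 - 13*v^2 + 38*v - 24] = 12*v^2 - 12*v - 26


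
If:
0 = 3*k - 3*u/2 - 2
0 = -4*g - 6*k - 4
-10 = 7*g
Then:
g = -10/7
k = 2/7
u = -16/21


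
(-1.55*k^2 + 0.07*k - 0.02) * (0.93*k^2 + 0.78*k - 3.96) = -1.4415*k^4 - 1.1439*k^3 + 6.174*k^2 - 0.2928*k + 0.0792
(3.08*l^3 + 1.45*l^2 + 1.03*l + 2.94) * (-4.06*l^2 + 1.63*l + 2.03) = -12.5048*l^5 - 0.8666*l^4 + 4.4341*l^3 - 7.314*l^2 + 6.8831*l + 5.9682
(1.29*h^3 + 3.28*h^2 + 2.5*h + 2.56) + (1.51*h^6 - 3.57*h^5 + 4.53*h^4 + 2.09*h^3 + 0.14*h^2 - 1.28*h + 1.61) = 1.51*h^6 - 3.57*h^5 + 4.53*h^4 + 3.38*h^3 + 3.42*h^2 + 1.22*h + 4.17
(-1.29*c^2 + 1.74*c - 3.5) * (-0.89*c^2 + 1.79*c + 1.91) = 1.1481*c^4 - 3.8577*c^3 + 3.7657*c^2 - 2.9416*c - 6.685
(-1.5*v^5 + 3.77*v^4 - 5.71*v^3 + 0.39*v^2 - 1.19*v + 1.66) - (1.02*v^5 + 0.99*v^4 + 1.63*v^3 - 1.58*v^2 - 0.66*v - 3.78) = -2.52*v^5 + 2.78*v^4 - 7.34*v^3 + 1.97*v^2 - 0.53*v + 5.44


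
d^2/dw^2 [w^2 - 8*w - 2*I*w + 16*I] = 2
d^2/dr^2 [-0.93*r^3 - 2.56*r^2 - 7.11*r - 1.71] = -5.58*r - 5.12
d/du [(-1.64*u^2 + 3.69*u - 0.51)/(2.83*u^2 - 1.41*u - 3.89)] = (-8.1303*u^2 + 15.6458*u - 15.0732)/(8.0089*u^4 - 7.9806*u^3 - 20.0293*u^2 + 10.9698*u + 15.1321)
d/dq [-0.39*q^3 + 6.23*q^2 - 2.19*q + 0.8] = -1.17*q^2 + 12.46*q - 2.19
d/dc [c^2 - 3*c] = 2*c - 3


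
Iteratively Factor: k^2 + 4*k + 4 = (k + 2)*(k + 2)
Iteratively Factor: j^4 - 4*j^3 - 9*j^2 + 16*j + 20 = (j - 2)*(j^3 - 2*j^2 - 13*j - 10) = (j - 5)*(j - 2)*(j^2 + 3*j + 2) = (j - 5)*(j - 2)*(j + 1)*(j + 2)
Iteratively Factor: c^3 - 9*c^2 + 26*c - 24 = (c - 4)*(c^2 - 5*c + 6) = (c - 4)*(c - 2)*(c - 3)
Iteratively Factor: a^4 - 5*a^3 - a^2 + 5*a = (a - 5)*(a^3 - a) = (a - 5)*(a + 1)*(a^2 - a) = a*(a - 5)*(a + 1)*(a - 1)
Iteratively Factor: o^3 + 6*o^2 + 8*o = (o)*(o^2 + 6*o + 8) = o*(o + 2)*(o + 4)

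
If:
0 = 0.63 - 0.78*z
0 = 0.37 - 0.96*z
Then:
No Solution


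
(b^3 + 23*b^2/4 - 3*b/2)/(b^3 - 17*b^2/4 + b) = (b + 6)/(b - 4)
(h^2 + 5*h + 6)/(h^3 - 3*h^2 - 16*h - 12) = (h + 3)/(h^2 - 5*h - 6)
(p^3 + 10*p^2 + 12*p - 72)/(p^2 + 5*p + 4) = (p^3 + 10*p^2 + 12*p - 72)/(p^2 + 5*p + 4)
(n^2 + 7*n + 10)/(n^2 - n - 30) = (n + 2)/(n - 6)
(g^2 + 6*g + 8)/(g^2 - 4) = (g + 4)/(g - 2)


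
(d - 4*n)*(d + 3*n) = d^2 - d*n - 12*n^2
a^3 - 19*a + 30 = (a - 3)*(a - 2)*(a + 5)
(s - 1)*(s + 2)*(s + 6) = s^3 + 7*s^2 + 4*s - 12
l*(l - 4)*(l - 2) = l^3 - 6*l^2 + 8*l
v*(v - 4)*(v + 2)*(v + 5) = v^4 + 3*v^3 - 18*v^2 - 40*v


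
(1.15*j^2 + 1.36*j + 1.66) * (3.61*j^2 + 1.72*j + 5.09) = 4.1515*j^4 + 6.8876*j^3 + 14.1853*j^2 + 9.7776*j + 8.4494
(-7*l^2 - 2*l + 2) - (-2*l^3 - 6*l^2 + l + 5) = 2*l^3 - l^2 - 3*l - 3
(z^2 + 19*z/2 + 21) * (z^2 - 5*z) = z^4 + 9*z^3/2 - 53*z^2/2 - 105*z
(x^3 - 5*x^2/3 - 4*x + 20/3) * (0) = 0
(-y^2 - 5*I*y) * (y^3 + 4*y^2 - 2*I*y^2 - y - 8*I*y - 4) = -y^5 - 4*y^4 - 3*I*y^4 - 9*y^3 - 12*I*y^3 - 36*y^2 + 5*I*y^2 + 20*I*y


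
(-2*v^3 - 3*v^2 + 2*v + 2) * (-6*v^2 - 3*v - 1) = 12*v^5 + 24*v^4 - v^3 - 15*v^2 - 8*v - 2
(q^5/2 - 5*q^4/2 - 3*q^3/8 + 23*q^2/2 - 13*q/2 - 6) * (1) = q^5/2 - 5*q^4/2 - 3*q^3/8 + 23*q^2/2 - 13*q/2 - 6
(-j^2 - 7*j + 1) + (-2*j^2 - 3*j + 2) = -3*j^2 - 10*j + 3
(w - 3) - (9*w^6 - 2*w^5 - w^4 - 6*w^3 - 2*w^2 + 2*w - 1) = -9*w^6 + 2*w^5 + w^4 + 6*w^3 + 2*w^2 - w - 2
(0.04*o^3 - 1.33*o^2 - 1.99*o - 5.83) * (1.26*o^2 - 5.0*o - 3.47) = 0.0504*o^5 - 1.8758*o^4 + 4.0038*o^3 + 7.2193*o^2 + 36.0553*o + 20.2301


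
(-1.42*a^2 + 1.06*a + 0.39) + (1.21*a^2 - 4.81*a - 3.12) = -0.21*a^2 - 3.75*a - 2.73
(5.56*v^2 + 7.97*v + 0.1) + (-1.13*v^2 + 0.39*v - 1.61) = 4.43*v^2 + 8.36*v - 1.51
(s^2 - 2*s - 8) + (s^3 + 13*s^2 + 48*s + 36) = s^3 + 14*s^2 + 46*s + 28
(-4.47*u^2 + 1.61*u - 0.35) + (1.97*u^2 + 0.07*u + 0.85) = -2.5*u^2 + 1.68*u + 0.5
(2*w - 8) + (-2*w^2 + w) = -2*w^2 + 3*w - 8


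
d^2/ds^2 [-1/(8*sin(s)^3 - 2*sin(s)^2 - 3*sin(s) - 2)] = ((-3*sin(s) + 18*sin(3*s) - 4*cos(2*s))*(-3*sin(s) + 2*sin(3*s) - cos(2*s) + 3) + 2*(-24*sin(s)^2 + 4*sin(s) + 3)^2*cos(s)^2)/(-3*sin(s) + 2*sin(3*s) - cos(2*s) + 3)^3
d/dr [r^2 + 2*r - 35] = 2*r + 2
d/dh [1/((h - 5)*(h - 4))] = (9 - 2*h)/(h^4 - 18*h^3 + 121*h^2 - 360*h + 400)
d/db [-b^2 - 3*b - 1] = -2*b - 3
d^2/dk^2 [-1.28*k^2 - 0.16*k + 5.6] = -2.56000000000000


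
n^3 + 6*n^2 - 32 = (n - 2)*(n + 4)^2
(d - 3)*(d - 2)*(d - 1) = d^3 - 6*d^2 + 11*d - 6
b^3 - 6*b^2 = b^2*(b - 6)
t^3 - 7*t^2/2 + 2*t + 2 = (t - 2)^2*(t + 1/2)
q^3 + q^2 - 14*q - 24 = (q - 4)*(q + 2)*(q + 3)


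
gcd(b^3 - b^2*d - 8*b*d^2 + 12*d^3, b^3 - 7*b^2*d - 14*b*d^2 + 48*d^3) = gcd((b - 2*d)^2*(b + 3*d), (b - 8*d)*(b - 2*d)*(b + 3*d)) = b^2 + b*d - 6*d^2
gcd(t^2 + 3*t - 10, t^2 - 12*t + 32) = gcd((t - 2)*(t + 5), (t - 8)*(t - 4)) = 1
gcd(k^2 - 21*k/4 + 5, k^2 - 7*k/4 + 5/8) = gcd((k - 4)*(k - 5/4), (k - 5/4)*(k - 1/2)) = k - 5/4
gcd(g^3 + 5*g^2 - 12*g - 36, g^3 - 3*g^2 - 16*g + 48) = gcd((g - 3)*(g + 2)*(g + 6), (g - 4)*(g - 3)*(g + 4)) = g - 3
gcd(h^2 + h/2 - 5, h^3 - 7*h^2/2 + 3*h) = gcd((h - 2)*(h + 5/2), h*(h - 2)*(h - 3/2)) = h - 2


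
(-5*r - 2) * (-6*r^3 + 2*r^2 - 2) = 30*r^4 + 2*r^3 - 4*r^2 + 10*r + 4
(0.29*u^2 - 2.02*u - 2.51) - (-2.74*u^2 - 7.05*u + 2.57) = 3.03*u^2 + 5.03*u - 5.08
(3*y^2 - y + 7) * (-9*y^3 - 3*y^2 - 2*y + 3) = -27*y^5 - 66*y^3 - 10*y^2 - 17*y + 21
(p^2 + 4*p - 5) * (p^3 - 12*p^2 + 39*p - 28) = p^5 - 8*p^4 - 14*p^3 + 188*p^2 - 307*p + 140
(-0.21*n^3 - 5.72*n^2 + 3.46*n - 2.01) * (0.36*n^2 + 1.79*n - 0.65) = -0.0756*n^5 - 2.4351*n^4 - 8.8567*n^3 + 9.1878*n^2 - 5.8469*n + 1.3065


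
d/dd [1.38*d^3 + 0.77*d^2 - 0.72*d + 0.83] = 4.14*d^2 + 1.54*d - 0.72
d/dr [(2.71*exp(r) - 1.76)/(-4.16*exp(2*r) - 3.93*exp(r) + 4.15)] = (11.2736*exp(2*r) - 14.6432*exp(r) + 4.3297)*exp(r)/(17.3056*exp(4*r) + 32.6976*exp(3*r) - 19.0831*exp(2*r) - 32.619*exp(r) + 17.2225)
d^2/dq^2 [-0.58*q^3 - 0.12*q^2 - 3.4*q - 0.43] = -3.48*q - 0.24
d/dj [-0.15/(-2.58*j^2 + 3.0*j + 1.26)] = (0.45 - 0.774*j)/(-2.58*j^2 + 3.0*j + 1.26)^2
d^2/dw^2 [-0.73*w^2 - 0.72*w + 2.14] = -1.46000000000000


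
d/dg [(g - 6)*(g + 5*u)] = 2*g + 5*u - 6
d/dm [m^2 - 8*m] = 2*m - 8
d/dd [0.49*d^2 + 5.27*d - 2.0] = 0.98*d + 5.27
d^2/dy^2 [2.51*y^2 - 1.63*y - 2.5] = 5.02000000000000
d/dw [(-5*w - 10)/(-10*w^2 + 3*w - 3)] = 5*(-10*w^2 - 40*w + 9)/(100*w^4 - 60*w^3 + 69*w^2 - 18*w + 9)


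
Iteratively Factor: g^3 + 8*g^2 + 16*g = (g + 4)*(g^2 + 4*g) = g*(g + 4)*(g + 4)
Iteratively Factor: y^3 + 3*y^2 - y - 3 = (y + 1)*(y^2 + 2*y - 3) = (y + 1)*(y + 3)*(y - 1)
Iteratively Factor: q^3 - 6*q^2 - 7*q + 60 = (q - 5)*(q^2 - q - 12) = (q - 5)*(q + 3)*(q - 4)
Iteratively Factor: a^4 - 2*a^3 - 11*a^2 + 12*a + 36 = (a + 2)*(a^3 - 4*a^2 - 3*a + 18) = (a - 3)*(a + 2)*(a^2 - a - 6) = (a - 3)*(a + 2)^2*(a - 3)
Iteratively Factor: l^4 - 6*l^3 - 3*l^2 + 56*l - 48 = (l - 4)*(l^3 - 2*l^2 - 11*l + 12) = (l - 4)*(l + 3)*(l^2 - 5*l + 4) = (l - 4)^2*(l + 3)*(l - 1)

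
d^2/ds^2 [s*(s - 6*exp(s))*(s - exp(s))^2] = -8*s^3*exp(s) + 52*s^2*exp(2*s) - 48*s^2*exp(s) + 12*s^2 - 54*s*exp(3*s) + 104*s*exp(2*s) - 48*s*exp(s) - 36*exp(3*s) + 26*exp(2*s)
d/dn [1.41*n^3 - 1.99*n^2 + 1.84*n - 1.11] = 4.23*n^2 - 3.98*n + 1.84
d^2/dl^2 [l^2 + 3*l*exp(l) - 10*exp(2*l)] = 3*l*exp(l) - 40*exp(2*l) + 6*exp(l) + 2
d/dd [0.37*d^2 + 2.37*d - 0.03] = 0.74*d + 2.37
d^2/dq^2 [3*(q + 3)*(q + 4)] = 6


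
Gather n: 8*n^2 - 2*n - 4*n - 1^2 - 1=8*n^2 - 6*n - 2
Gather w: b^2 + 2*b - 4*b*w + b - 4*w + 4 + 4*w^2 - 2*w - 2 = b^2 + 3*b + 4*w^2 + w*(-4*b - 6) + 2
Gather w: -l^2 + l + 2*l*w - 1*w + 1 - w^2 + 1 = -l^2 + l - w^2 + w*(2*l - 1) + 2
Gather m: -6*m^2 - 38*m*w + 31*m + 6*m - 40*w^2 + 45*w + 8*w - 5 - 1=-6*m^2 + m*(37 - 38*w) - 40*w^2 + 53*w - 6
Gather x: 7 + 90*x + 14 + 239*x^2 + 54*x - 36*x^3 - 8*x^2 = -36*x^3 + 231*x^2 + 144*x + 21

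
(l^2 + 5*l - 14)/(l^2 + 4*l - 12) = (l + 7)/(l + 6)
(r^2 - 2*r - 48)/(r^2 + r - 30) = (r - 8)/(r - 5)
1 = 1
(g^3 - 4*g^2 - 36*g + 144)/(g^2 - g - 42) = (g^2 - 10*g + 24)/(g - 7)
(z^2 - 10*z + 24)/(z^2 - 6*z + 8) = (z - 6)/(z - 2)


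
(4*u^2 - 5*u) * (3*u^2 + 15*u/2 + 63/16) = 12*u^4 + 15*u^3 - 87*u^2/4 - 315*u/16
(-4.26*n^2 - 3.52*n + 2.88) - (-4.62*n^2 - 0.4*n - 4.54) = 0.36*n^2 - 3.12*n + 7.42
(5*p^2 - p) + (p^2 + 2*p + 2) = 6*p^2 + p + 2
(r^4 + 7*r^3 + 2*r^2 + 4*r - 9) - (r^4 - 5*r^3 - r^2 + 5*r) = 12*r^3 + 3*r^2 - r - 9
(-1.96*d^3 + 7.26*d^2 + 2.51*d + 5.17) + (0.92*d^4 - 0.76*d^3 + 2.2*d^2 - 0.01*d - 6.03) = 0.92*d^4 - 2.72*d^3 + 9.46*d^2 + 2.5*d - 0.86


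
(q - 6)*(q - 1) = q^2 - 7*q + 6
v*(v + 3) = v^2 + 3*v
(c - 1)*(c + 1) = c^2 - 1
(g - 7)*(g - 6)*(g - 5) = g^3 - 18*g^2 + 107*g - 210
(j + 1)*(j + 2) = j^2 + 3*j + 2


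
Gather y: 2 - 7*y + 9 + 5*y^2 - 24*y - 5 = 5*y^2 - 31*y + 6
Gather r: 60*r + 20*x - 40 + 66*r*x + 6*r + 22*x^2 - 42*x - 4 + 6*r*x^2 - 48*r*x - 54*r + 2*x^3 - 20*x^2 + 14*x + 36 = r*(6*x^2 + 18*x + 12) + 2*x^3 + 2*x^2 - 8*x - 8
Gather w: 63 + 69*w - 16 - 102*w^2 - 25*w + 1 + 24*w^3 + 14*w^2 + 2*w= 24*w^3 - 88*w^2 + 46*w + 48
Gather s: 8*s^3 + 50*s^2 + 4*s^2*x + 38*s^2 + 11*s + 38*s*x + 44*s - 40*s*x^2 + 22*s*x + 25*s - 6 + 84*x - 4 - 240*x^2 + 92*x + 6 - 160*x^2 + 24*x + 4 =8*s^3 + s^2*(4*x + 88) + s*(-40*x^2 + 60*x + 80) - 400*x^2 + 200*x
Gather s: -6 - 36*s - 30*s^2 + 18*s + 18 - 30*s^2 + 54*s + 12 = -60*s^2 + 36*s + 24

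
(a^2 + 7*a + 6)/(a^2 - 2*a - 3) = (a + 6)/(a - 3)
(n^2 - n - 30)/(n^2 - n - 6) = (-n^2 + n + 30)/(-n^2 + n + 6)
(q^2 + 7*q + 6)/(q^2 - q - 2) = (q + 6)/(q - 2)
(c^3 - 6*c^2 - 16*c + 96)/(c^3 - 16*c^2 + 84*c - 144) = (c + 4)/(c - 6)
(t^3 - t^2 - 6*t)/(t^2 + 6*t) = (t^2 - t - 6)/(t + 6)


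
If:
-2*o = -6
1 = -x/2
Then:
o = 3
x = -2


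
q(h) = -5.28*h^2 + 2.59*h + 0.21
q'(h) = 2.59 - 10.56*h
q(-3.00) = -55.08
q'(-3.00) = 34.27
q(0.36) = 0.46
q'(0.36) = -1.21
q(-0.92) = -6.64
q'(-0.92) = 12.31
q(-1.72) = -19.87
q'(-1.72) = 20.75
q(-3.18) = -61.42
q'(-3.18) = 36.17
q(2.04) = -16.48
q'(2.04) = -18.95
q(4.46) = -93.27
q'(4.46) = -44.51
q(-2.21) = -31.30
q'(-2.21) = 25.93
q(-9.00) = -450.78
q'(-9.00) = 97.63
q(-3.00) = -55.08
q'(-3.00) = 34.27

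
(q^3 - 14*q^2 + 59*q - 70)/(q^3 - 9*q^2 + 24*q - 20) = (q - 7)/(q - 2)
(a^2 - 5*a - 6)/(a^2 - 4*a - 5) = (a - 6)/(a - 5)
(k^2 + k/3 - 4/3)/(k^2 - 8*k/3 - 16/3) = (k - 1)/(k - 4)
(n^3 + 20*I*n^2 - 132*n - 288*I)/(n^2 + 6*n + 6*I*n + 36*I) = (n^2 + 14*I*n - 48)/(n + 6)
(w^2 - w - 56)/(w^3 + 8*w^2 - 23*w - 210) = (w - 8)/(w^2 + w - 30)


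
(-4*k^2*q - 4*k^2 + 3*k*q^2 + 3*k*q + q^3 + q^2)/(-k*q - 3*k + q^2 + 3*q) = (4*k*q + 4*k + q^2 + q)/(q + 3)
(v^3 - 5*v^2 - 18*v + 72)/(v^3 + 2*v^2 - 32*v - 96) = (v - 3)/(v + 4)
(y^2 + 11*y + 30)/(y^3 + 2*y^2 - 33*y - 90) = (y + 6)/(y^2 - 3*y - 18)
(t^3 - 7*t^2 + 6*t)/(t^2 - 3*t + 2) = t*(t - 6)/(t - 2)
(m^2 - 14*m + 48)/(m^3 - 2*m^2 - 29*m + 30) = (m - 8)/(m^2 + 4*m - 5)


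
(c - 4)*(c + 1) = c^2 - 3*c - 4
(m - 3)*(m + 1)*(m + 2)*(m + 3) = m^4 + 3*m^3 - 7*m^2 - 27*m - 18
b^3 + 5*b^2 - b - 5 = (b - 1)*(b + 1)*(b + 5)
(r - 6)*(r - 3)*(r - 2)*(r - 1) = r^4 - 12*r^3 + 47*r^2 - 72*r + 36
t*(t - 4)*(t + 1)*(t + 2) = t^4 - t^3 - 10*t^2 - 8*t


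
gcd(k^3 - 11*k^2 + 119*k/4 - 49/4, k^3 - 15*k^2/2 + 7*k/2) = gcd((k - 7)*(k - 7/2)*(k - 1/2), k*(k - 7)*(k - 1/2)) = k^2 - 15*k/2 + 7/2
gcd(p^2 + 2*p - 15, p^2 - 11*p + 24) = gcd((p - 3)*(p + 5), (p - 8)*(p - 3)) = p - 3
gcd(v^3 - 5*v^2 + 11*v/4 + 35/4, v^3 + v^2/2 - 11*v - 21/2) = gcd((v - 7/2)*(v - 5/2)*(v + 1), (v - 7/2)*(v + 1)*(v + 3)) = v^2 - 5*v/2 - 7/2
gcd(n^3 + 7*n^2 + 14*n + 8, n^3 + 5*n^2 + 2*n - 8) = n^2 + 6*n + 8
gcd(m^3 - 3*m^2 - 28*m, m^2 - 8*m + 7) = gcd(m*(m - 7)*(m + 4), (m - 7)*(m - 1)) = m - 7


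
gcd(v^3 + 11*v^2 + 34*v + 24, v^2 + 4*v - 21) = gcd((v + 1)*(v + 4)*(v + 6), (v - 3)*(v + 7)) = 1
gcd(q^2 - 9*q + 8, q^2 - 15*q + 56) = q - 8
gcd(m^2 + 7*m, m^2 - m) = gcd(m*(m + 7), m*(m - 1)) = m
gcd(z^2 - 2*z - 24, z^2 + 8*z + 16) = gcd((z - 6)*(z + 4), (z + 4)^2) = z + 4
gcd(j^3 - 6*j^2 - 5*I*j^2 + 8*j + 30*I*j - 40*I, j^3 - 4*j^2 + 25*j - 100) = j^2 + j*(-4 - 5*I) + 20*I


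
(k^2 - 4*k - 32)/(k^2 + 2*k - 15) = (k^2 - 4*k - 32)/(k^2 + 2*k - 15)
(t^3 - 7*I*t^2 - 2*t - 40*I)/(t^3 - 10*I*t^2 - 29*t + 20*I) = (t + 2*I)/(t - I)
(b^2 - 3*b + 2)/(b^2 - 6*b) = (b^2 - 3*b + 2)/(b*(b - 6))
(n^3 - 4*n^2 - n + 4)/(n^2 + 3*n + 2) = (n^2 - 5*n + 4)/(n + 2)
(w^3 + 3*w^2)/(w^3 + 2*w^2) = (w + 3)/(w + 2)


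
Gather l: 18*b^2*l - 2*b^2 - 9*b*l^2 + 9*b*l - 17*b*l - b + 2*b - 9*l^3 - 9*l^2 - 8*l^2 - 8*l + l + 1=-2*b^2 + b - 9*l^3 + l^2*(-9*b - 17) + l*(18*b^2 - 8*b - 7) + 1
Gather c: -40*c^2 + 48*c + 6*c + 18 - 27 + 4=-40*c^2 + 54*c - 5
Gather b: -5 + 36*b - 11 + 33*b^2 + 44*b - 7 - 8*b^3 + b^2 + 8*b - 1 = -8*b^3 + 34*b^2 + 88*b - 24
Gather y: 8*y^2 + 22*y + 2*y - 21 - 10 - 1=8*y^2 + 24*y - 32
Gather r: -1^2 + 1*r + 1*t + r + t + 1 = 2*r + 2*t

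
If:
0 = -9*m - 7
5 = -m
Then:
No Solution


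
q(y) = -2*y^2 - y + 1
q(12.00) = -299.00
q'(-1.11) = 3.44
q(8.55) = -153.76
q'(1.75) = -8.00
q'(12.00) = -49.00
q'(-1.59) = 5.36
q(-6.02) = -65.46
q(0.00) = 1.00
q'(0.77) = -4.08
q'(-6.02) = 23.08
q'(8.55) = -35.20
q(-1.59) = -2.47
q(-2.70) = -10.88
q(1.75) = -6.88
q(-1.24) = -0.84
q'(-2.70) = 9.80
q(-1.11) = -0.35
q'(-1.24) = 3.96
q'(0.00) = -1.00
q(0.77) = -0.96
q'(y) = -4*y - 1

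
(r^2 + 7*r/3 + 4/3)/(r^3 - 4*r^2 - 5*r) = (r + 4/3)/(r*(r - 5))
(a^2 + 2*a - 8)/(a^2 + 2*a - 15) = (a^2 + 2*a - 8)/(a^2 + 2*a - 15)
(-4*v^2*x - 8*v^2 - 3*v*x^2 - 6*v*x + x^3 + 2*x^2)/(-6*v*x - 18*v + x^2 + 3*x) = (4*v^2*x + 8*v^2 + 3*v*x^2 + 6*v*x - x^3 - 2*x^2)/(6*v*x + 18*v - x^2 - 3*x)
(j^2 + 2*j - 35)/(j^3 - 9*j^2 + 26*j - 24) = (j^2 + 2*j - 35)/(j^3 - 9*j^2 + 26*j - 24)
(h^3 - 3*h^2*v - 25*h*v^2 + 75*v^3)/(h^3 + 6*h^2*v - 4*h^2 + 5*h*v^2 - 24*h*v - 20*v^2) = (h^2 - 8*h*v + 15*v^2)/(h^2 + h*v - 4*h - 4*v)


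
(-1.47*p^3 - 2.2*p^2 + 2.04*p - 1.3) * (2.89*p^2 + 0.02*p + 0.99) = -4.2483*p^5 - 6.3874*p^4 + 4.3963*p^3 - 5.8942*p^2 + 1.9936*p - 1.287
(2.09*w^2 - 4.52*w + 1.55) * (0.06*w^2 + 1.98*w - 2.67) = 0.1254*w^4 + 3.867*w^3 - 14.4369*w^2 + 15.1374*w - 4.1385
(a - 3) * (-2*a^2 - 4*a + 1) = -2*a^3 + 2*a^2 + 13*a - 3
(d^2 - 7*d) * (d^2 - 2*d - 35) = d^4 - 9*d^3 - 21*d^2 + 245*d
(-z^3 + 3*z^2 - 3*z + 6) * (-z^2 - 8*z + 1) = z^5 + 5*z^4 - 22*z^3 + 21*z^2 - 51*z + 6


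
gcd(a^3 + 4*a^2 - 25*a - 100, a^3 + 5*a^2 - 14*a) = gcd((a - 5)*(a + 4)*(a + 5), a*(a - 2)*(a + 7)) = 1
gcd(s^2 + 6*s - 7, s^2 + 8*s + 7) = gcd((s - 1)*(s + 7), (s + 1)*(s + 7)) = s + 7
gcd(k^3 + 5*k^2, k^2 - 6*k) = k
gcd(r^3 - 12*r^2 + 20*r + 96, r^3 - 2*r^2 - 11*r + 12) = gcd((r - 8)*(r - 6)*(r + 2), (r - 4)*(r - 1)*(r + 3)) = 1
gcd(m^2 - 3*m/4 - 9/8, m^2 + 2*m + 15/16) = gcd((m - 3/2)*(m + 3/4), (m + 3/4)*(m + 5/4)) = m + 3/4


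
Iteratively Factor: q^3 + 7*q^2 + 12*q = (q)*(q^2 + 7*q + 12) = q*(q + 3)*(q + 4)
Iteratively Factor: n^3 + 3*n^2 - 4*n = (n - 1)*(n^2 + 4*n) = n*(n - 1)*(n + 4)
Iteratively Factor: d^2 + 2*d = (d + 2)*(d)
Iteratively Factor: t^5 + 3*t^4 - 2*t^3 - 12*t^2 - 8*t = (t + 1)*(t^4 + 2*t^3 - 4*t^2 - 8*t) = (t + 1)*(t + 2)*(t^3 - 4*t) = (t + 1)*(t + 2)^2*(t^2 - 2*t) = (t - 2)*(t + 1)*(t + 2)^2*(t)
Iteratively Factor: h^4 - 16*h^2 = (h)*(h^3 - 16*h) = h*(h - 4)*(h^2 + 4*h) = h^2*(h - 4)*(h + 4)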